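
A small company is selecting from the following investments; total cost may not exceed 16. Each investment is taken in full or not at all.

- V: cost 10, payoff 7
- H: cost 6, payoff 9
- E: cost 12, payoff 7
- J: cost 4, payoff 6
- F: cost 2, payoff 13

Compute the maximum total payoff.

28

Take H, J, and F: cost 6 + 4 + 2 = 12 ≤ 16, payoff 9 + 6 + 13 = 28.
No other feasible combination does better.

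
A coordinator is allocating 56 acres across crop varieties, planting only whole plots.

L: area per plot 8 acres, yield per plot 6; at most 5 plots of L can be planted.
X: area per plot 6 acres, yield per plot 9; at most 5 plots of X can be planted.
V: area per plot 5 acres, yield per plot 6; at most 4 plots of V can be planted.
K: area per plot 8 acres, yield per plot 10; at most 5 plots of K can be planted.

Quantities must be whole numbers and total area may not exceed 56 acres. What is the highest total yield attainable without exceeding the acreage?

X has the best ratio (9/6); taking only X gives at most 5×9 = 45 (stopped by the supply cap of 5).
Mixing does better — 5×X, 2×V, and 2×K: area 56 ≤ 56, yield 5·9 + 2·6 + 2·10 = 77.

77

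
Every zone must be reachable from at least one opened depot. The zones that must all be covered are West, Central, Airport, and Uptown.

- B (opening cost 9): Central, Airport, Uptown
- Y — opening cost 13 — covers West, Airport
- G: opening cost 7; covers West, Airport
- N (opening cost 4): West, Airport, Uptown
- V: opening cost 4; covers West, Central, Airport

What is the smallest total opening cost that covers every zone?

Choose N and V: together they cover West, Central, Airport, Uptown — every zone.
Total opening cost: 4 + 4 = 8.
No cover costs less than 8.

8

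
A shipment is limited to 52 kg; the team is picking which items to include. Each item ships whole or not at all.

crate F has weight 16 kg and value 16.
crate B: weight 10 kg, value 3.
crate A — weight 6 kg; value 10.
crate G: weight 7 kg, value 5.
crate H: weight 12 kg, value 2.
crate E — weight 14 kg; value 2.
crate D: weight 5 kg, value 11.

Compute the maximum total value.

45

Allowing fractional choices, the relaxed optimum would be about 46.3, but items are indivisible.
crate F + crate A + crate G + crate H + crate D: weight 16 + 6 + 7 + 12 + 5 = 46 ≤ 52, value 16 + 10 + 5 + 2 + 11 = 44.
crate F + crate A + crate G + crate E + crate D: weight 16 + 6 + 7 + 14 + 5 = 48 ≤ 52, value 16 + 10 + 5 + 2 + 11 = 44.
crate F + crate B + crate A + crate G + crate D: weight 16 + 10 + 6 + 7 + 5 = 44 ≤ 52, value 16 + 3 + 10 + 5 + 11 = 45.
Best is crate F, crate B, crate A, crate G, and crate D with total value 45.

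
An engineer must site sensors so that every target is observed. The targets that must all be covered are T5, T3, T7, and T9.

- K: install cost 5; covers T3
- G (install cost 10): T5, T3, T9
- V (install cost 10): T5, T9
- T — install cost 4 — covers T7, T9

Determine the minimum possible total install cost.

14

This is an integer covering problem.
The greedy cost-per-new-target heuristic would pick T, K, and G for 19, but a cheaper cover exists.
Choose G and T: together they cover T5, T3, T7, T9 — every target.
Total install cost: 10 + 4 = 14.
No cover costs less than 14.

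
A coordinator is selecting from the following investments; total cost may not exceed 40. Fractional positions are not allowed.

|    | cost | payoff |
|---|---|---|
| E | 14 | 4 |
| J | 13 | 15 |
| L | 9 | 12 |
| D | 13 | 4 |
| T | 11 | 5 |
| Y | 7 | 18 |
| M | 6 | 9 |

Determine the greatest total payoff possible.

54

Take J, L, Y, and M: cost 13 + 9 + 7 + 6 = 35 ≤ 40, payoff 15 + 12 + 18 + 9 = 54.
No other feasible combination does better.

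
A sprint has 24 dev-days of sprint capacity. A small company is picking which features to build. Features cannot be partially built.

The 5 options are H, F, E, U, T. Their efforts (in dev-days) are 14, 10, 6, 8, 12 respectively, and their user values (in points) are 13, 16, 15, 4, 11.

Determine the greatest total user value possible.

35

Take F, E, and U: effort 10 + 6 + 8 = 24 ≤ 24, user value 16 + 15 + 4 = 35.
No other feasible combination does better.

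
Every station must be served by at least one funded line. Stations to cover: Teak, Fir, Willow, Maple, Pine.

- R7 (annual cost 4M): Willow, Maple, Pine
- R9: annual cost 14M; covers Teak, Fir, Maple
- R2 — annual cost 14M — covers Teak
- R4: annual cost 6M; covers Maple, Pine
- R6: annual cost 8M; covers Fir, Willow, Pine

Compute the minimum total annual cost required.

18

Choose R7 and R9: together they cover Teak, Fir, Willow, Maple, Pine — every station.
Total annual cost: 4 + 14 = 18.
No cover costs less than 18.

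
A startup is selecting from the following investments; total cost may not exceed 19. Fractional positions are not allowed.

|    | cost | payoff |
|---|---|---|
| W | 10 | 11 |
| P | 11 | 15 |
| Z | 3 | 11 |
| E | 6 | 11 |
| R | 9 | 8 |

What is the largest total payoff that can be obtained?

33

P + Z: cost 11 + 3 = 14 ≤ 19, payoff 15 + 11 = 26.
W + Z + E: cost 10 + 3 + 6 = 19 ≤ 19, payoff 11 + 11 + 11 = 33.
Z + E + R: cost 3 + 6 + 9 = 18 ≤ 19, payoff 11 + 11 + 8 = 30.
Best is W, Z, and E with total payoff 33.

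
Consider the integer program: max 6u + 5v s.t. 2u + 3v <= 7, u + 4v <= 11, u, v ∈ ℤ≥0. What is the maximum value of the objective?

18

(u,v)=(3,0) is feasible, giving 18.
(u,v)=(2,1) is feasible, giving 17.
(u,v)=(2,0) is feasible, giving 12.
Maximum is 18 at (u,v)=(3,0).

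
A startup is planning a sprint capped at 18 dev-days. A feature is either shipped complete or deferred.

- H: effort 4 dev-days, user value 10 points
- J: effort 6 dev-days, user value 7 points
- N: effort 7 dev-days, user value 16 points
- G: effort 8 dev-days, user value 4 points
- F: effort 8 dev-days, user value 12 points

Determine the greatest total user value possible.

33

Allowing fractional choices, the relaxed optimum would be about 36.5, but features are indivisible.
H + J + N: effort 4 + 6 + 7 = 17 ≤ 18, user value 10 + 7 + 16 = 33.
H + J + F: effort 4 + 6 + 8 = 18 ≤ 18, user value 10 + 7 + 12 = 29.
N + F: effort 7 + 8 = 15 ≤ 18, user value 16 + 12 = 28.
Best is H, J, and N with total user value 33.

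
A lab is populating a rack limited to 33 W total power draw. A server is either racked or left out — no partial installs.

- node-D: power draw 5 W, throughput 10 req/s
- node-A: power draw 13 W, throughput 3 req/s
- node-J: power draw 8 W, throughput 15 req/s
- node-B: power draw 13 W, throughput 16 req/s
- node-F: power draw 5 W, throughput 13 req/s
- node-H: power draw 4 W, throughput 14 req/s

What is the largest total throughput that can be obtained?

58

Allowing fractional choices, the relaxed optimum would be about 65.5, but servers are indivisible.
node-J + node-B + node-F + node-H: power draw 8 + 13 + 5 + 4 = 30 ≤ 33, throughput 15 + 16 + 13 + 14 = 58.
node-D + node-J + node-B + node-H: power draw 5 + 8 + 13 + 4 = 30 ≤ 33, throughput 10 + 15 + 16 + 14 = 55.
Best is node-J, node-B, node-F, and node-H with total throughput 58.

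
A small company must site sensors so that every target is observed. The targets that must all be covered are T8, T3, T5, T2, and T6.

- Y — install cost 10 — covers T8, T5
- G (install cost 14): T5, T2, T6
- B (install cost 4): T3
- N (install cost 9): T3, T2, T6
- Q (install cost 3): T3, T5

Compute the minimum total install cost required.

19

The greedy cost-per-new-target heuristic would pick Q, N, and Y for 22, but a cheaper cover exists.
Choose Y and N: together they cover T8, T3, T5, T2, T6 — every target.
Total install cost: 10 + 9 = 19.
No cover costs less than 19.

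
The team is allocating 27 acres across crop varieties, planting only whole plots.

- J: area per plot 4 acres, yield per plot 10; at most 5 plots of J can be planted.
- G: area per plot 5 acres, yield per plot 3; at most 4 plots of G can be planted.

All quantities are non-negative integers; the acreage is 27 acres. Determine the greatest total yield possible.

Take 5×J and 1×G: area 25 ≤ 27, yield 5·10 + 1·3 = 53.
J has the best ratio (10/4) and is taken to its limit of 5; remaining capacity is filled optimally with the others.

53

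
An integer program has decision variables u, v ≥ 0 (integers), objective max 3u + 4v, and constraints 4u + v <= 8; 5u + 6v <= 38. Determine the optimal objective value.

(u,v)=(0,6) is feasible, giving 24.
(u,v)=(0,5) is feasible, giving 20.
The best lattice point is (0,6), giving 24.

24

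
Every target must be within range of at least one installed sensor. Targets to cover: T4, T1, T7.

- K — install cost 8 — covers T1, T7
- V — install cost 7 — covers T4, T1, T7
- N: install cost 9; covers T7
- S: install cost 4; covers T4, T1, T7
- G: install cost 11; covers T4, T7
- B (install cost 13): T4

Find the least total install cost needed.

S alone covers T4, T1, T7 — every target.
Total install cost: 4.
No cover costs less than 4.

4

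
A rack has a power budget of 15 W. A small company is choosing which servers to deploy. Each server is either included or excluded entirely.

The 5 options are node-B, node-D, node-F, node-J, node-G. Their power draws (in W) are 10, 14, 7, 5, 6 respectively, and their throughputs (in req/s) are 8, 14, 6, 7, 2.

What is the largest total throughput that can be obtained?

Take node-B and node-J: power draw 10 + 5 = 15 ≤ 15, throughput 8 + 7 = 15.
No other feasible combination does better.

15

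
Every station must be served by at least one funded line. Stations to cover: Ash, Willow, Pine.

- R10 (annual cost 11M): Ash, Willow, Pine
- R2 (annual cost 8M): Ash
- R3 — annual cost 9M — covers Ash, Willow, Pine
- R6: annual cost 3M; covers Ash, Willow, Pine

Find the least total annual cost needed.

This is an integer covering problem.
R6 alone covers Ash, Willow, Pine — every station.
Total annual cost: 3.
No cover costs less than 3.

3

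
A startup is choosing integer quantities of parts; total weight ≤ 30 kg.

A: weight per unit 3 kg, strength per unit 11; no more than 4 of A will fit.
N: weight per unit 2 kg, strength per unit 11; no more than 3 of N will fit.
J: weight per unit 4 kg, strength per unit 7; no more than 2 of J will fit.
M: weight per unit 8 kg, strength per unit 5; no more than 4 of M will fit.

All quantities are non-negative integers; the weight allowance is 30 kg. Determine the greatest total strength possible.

91

4×A, 3×N, and 2×J: weight 26 ≤ 30, strength 4·11 + 3·11 + 2·7 = 91.
4×A, 3×N, 1×J, and 1×M: weight 30 ≤ 30, strength 4·11 + 3·11 + 1·7 + 1·5 = 89.
Best is 91.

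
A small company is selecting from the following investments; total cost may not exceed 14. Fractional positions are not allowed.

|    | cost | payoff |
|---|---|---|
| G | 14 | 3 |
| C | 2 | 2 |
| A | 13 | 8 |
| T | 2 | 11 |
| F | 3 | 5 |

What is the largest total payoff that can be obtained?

T + F: cost 2 + 3 = 5 ≤ 14, payoff 11 + 5 = 16.
C + T + F: cost 2 + 2 + 3 = 7 ≤ 14, payoff 2 + 11 + 5 = 18.
C + T: cost 2 + 2 = 4 ≤ 14, payoff 2 + 11 = 13.
Best is C, T, and F with total payoff 18.

18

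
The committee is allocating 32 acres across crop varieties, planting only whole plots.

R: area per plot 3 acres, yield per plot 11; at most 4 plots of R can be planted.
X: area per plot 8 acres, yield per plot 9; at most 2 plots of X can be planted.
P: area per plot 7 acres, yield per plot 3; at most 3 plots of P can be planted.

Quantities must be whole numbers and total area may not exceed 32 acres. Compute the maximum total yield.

This is a bounded integer knapsack.
Take 4×R and 2×X: area 28 ≤ 32, yield 4·11 + 2·9 = 62.
R has the best ratio (11/3) and is taken to its limit of 4; remaining capacity is filled optimally with the others.

62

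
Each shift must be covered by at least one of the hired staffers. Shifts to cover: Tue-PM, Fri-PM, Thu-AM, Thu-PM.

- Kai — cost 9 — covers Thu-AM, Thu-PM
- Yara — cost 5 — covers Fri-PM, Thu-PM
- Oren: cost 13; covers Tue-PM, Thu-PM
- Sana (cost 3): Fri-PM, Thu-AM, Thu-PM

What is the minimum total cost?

Choose Oren and Sana: together they cover Tue-PM, Fri-PM, Thu-AM, Thu-PM — every shift.
Total cost: 13 + 3 = 16.
No cover costs less than 16.

16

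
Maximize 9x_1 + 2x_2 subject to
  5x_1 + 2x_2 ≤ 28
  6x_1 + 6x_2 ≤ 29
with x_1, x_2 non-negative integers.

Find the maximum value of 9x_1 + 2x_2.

36

Relaxing integrality, the LP optimum is 43.50 at (x_1,x_2) = (4.83, 0), which is not an integer point.
(x_1,x_2)=(4,0): 5·4+2·0=20≤28, 6·4+6·0=24≤29, objective 36.
(x_1,x_2)=(3,1): 5·3+2·1=17≤28, 6·3+6·1=24≤29, objective 29.
(x_1,x_2)=(3,0): 5·3+2·0=15≤28, 6·3+6·0=18≤29, objective 27.
No feasible integer point exceeds 36.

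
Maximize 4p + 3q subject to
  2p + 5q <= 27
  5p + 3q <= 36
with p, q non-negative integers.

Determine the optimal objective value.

30

The continuous relaxation peaks at (5.21, 3.32) with value 30.79; rounding to a feasible lattice point costs some objective.
(p,q)=(6,2): 2·6+5·2=22≤27, 5·6+3·2=36≤36, objective 30.
(p,q)=(5,3): 2·5+5·3=25≤27, 5·5+3·3=34≤36, objective 29.
No feasible integer point exceeds 30.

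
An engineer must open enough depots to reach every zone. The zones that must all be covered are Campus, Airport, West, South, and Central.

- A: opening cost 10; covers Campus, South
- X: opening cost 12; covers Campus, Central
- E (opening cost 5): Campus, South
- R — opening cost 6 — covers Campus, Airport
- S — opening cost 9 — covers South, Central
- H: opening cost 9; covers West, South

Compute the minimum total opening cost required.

24

The greedy cost-per-new-zone heuristic would pick E, R, S, and H for 29, but a cheaper cover exists.
Choose R, S, and H: together they cover Campus, Airport, West, South, Central — every zone.
Total opening cost: 6 + 9 + 9 = 24.
No cover costs less than 24.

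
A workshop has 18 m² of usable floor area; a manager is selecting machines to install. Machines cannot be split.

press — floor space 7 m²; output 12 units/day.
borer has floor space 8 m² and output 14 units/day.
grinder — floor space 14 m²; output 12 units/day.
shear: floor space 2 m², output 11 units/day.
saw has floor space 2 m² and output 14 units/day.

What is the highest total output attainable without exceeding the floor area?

Treat it as a binary knapsack problem.
Allowing fractional choices, the relaxed optimum would be about 49.3, but machines are indivisible.
borer + shear + saw: floor space 8 + 2 + 2 = 12 ≤ 18, output 14 + 11 + 14 = 39.
press + borer + saw: floor space 7 + 8 + 2 = 17 ≤ 18, output 12 + 14 + 14 = 40.
Best is press, borer, and saw with total output 40.

40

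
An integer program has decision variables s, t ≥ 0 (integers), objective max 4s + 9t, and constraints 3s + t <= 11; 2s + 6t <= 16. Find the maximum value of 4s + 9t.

26

The continuous relaxation peaks at (3.12, 1.62) with value 27.12; rounding to a feasible lattice point costs some objective.
(s,t)=(2,2): 3·2+1·2=8≤11, 2·2+6·2=16≤16, objective 26.
(s,t)=(1,2): 3·1+1·2=5≤11, 2·1+6·2=14≤16, objective 22.
(s,t)=(3,1): 3·3+1·1=10≤11, 2·3+6·1=12≤16, objective 21.
The best lattice point is (2,2), giving 26.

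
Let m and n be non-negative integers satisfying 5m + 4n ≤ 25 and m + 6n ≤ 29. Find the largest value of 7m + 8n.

(m,n)=(1,4) is feasible, giving 39.
(m,n)=(2,3) is feasible, giving 38.
No feasible integer point exceeds 39.

39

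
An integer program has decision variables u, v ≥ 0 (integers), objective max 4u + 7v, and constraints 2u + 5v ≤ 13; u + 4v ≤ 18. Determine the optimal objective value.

24

Relaxing integrality, the LP optimum is 26.00 at (u,v) = (6.5, 0), which is not an integer point.
(u,v)=(6,0): 2·6+5·0=12≤13, 1·6+4·0=6≤18, objective 24.
(u,v)=(5,0): 2·5+5·0=10≤13, 1·5+4·0=5≤18, objective 20.
The best lattice point is (6,0), giving 24.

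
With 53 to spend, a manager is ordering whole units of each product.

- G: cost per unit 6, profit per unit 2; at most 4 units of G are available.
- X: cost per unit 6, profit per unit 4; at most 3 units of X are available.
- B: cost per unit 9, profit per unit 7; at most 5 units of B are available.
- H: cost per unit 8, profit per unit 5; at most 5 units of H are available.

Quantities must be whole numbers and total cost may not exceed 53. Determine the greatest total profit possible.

40

B has the best ratio (7/9); taking only B gives at most 5×7 = 35 (stopped by the cost limit).
Mixing does better — 5×B and 1×H: cost 53 ≤ 53, profit 5·7 + 1·5 = 40.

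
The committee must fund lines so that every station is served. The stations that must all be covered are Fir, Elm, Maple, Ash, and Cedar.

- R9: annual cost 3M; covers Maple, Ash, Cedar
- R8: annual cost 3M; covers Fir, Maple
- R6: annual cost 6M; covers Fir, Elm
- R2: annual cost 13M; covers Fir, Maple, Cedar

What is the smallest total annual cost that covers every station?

The greedy cost-per-new-station heuristic would pick R9, R8, and R6 for 12, but a cheaper cover exists.
Choose R9 and R6: together they cover Fir, Elm, Maple, Ash, Cedar — every station.
Total annual cost: 3 + 6 = 9.
No cover costs less than 9.

9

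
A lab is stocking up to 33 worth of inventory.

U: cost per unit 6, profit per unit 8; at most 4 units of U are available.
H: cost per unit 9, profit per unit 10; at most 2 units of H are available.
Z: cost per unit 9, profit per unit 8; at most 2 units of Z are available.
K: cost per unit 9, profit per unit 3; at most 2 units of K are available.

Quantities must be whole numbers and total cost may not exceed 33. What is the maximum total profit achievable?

42

4×U and 1×H: cost 33 ≤ 33, profit 4·8 + 1·10 = 42.
4×U and 1×Z: cost 33 ≤ 33, profit 4·8 + 1·8 = 40.
Best is 42.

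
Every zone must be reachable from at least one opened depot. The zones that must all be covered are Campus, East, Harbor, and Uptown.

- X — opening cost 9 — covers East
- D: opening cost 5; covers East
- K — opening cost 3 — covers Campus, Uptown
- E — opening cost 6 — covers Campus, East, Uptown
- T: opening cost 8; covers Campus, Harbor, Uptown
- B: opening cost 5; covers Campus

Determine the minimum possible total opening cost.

The greedy cost-per-new-zone heuristic would pick K, D, and T for 16, but a cheaper cover exists.
Choose D and T: together they cover Campus, East, Harbor, Uptown — every zone.
Total opening cost: 5 + 8 = 13.
No cover costs less than 13.

13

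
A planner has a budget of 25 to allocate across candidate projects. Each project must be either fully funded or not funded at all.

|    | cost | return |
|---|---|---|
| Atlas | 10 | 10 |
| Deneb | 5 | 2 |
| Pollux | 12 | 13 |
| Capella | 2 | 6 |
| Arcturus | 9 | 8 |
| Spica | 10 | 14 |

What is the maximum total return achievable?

33

Treat it as a binary knapsack problem.
Atlas + Capella + Spica: cost 10 + 2 + 10 = 22 ≤ 25, return 10 + 6 + 14 = 30.
Pollux + Capella + Spica: cost 12 + 2 + 10 = 24 ≤ 25, return 13 + 6 + 14 = 33.
Atlas + Pollux + Capella: cost 10 + 12 + 2 = 24 ≤ 25, return 10 + 13 + 6 = 29.
Best is Pollux, Capella, and Spica with total return 33.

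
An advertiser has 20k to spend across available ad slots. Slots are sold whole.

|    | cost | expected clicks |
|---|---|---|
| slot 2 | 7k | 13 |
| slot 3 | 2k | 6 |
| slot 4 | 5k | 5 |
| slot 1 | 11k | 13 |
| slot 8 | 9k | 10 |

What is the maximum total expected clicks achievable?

Treat it as a binary knapsack problem.
slot 2 + slot 3 + slot 8: cost 7 + 2 + 9 = 18 ≤ 20, expected clicks 13 + 6 + 10 = 29.
slot 2 + slot 3 + slot 1: cost 7 + 2 + 11 = 20 ≤ 20, expected clicks 13 + 6 + 13 = 32.
Best is slot 2, slot 3, and slot 1 with total expected clicks 32.

32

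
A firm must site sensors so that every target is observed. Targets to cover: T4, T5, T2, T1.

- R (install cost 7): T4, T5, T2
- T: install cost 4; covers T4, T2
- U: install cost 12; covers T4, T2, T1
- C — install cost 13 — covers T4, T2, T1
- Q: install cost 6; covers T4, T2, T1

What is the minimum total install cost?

13

The greedy cost-per-new-target heuristic would pick T, Q, and R for 17, but a cheaper cover exists.
Choose R and Q: together they cover T4, T5, T2, T1 — every target.
Total install cost: 7 + 6 = 13.
No cover costs less than 13.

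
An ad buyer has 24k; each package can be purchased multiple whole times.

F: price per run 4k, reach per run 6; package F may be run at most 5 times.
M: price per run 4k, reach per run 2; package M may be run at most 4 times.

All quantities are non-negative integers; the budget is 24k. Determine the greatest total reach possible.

5×F and 1×M: price 24 ≤ 24, reach 5·6 + 1·2 = 32.
5×F: price 20 ≤ 24, reach 5·6 = 30.
Best is 32.

32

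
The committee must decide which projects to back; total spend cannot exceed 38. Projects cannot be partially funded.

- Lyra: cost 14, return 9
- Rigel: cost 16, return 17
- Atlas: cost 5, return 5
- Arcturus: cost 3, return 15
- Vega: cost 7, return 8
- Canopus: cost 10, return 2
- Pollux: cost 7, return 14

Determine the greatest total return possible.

Rigel + Atlas + Arcturus + Vega + Pollux: cost 16 + 5 + 3 + 7 + 7 = 38 ≤ 38, return 17 + 5 + 15 + 8 + 14 = 59.
Rigel + Atlas + Arcturus + Pollux: cost 16 + 5 + 3 + 7 = 31 ≤ 38, return 17 + 5 + 15 + 14 = 51.
Rigel + Arcturus + Vega + Pollux: cost 16 + 3 + 7 + 7 = 33 ≤ 38, return 17 + 15 + 8 + 14 = 54.
Best is Rigel, Atlas, Arcturus, Vega, and Pollux with total return 59.

59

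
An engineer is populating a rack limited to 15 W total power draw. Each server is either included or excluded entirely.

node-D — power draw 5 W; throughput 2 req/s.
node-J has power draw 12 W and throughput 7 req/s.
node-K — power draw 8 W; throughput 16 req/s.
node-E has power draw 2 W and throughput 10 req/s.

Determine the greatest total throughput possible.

28

Take node-D, node-K, and node-E: power draw 5 + 8 + 2 = 15 ≤ 15, throughput 2 + 16 + 10 = 28.
No other feasible combination does better.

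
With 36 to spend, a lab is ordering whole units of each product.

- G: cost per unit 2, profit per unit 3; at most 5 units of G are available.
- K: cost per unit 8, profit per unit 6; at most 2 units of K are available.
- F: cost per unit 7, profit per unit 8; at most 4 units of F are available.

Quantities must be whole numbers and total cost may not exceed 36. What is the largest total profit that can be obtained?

3×G and 4×F: cost 34 ≤ 36, profit 3·3 + 4·8 = 41.
4×G and 4×F: cost 36 ≤ 36, profit 4·3 + 4·8 = 44.
Best is 44.

44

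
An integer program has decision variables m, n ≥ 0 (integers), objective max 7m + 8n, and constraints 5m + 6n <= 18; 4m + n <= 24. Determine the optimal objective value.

Relaxing integrality, the LP optimum is 25.20 at (m,n) = (3.6, 0), which is not an integer point.
(m,n)=(0,3): 5·0+6·3=18≤18, 4·0+1·3=3≤24, objective 24.
(m,n)=(1,2): 5·1+6·2=17≤18, 4·1+1·2=6≤24, objective 23.
The best lattice point is (0,3), giving 24.

24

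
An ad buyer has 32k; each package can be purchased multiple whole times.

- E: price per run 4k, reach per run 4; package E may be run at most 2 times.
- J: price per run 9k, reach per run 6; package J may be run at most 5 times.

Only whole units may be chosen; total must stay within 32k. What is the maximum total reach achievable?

22

Take 1×E and 3×J: price 31 ≤ 32, reach 1·4 + 3·6 = 22.
No other integer combination yields more.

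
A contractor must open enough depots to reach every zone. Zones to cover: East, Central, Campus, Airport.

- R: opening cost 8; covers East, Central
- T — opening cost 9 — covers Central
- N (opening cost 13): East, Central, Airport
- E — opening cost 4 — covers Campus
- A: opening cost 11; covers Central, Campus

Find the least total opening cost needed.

The greedy cost-per-new-zone heuristic would pick R, E, and N for 25, but a cheaper cover exists.
Choose N and E: together they cover East, Central, Campus, Airport — every zone.
Total opening cost: 13 + 4 = 17.
No cover costs less than 17.

17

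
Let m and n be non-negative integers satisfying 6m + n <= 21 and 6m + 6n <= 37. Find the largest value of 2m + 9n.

54

(m,n)=(0,6) is feasible, giving 54.
(m,n)=(1,5) is feasible, giving 47.
(m,n)=(0,5) is feasible, giving 45.
The best lattice point is (0,6), giving 54.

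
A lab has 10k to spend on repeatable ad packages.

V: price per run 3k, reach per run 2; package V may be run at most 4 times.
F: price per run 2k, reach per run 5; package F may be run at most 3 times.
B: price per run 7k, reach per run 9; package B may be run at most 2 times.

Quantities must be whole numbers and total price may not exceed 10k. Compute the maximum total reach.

17

F has the best ratio (5/2); taking only F gives at most 3×5 = 15 (stopped by the supply cap of 3).
Mixing does better — 1×V and 3×F: price 9 ≤ 10, reach 1·2 + 3·5 = 17.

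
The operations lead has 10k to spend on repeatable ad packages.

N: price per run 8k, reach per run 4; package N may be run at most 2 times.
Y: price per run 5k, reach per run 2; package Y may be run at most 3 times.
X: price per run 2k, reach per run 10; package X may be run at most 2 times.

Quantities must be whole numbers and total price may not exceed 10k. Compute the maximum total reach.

22

This is a bounded integer knapsack.
Take 1×Y and 2×X: price 9 ≤ 10, reach 1·2 + 2·10 = 22.
X has the best ratio (10/2) and is taken to its limit of 2; remaining capacity is filled optimally with the others.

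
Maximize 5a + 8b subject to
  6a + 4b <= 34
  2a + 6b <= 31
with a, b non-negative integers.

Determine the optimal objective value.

Relaxing integrality, the LP optimum is 48.00 at (a,b) = (2.86, 4.21), which is not an integer point.
(a,b)=(3,4): 6·3+4·4=34≤34, 2·3+6·4=30≤31, objective 47.
(a,b)=(2,4): 6·2+4·4=28≤34, 2·2+6·4=28≤31, objective 42.
(a,b)=(3,3): 6·3+4·3=30≤34, 2·3+6·3=24≤31, objective 39.
(a,b)=(1,4): 6·1+4·4=22≤34, 2·1+6·4=26≤31, objective 37.
No feasible integer point exceeds 47.

47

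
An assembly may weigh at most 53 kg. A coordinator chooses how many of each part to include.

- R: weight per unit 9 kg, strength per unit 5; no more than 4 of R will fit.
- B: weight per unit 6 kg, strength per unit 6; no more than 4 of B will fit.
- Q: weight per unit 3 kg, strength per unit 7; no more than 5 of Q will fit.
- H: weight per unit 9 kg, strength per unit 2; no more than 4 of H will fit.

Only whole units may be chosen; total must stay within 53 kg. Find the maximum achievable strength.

Q has the best ratio (7/3); taking only Q gives at most 5×7 = 35 (stopped by the supply cap of 5).
Mixing does better — 1×R, 4×B, and 5×Q: weight 48 ≤ 53, strength 1·5 + 4·6 + 5·7 = 64.

64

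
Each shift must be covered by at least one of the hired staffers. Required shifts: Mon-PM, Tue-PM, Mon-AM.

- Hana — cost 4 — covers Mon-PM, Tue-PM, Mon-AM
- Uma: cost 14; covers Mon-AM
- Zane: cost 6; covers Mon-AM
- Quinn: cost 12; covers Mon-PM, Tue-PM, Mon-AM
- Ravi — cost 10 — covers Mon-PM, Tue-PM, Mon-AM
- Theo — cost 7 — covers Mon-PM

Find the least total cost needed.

4

This is an integer covering problem.
Hana alone covers Mon-PM, Tue-PM, Mon-AM — every shift.
Total cost: 4.
No cover costs less than 4.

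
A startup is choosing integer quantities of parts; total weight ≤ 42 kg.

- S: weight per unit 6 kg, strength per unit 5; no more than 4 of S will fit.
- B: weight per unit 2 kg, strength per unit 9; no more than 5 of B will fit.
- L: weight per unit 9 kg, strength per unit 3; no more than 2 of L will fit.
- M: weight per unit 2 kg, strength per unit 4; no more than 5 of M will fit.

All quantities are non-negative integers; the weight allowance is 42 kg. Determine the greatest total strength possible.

81

This is a bounded integer knapsack.
B has the best ratio (9/2); taking only B gives at most 5×9 = 45 (stopped by the supply cap of 5).
Mixing does better — 4×S, 5×B, and 4×M: weight 42 ≤ 42, strength 4·5 + 5·9 + 4·4 = 81.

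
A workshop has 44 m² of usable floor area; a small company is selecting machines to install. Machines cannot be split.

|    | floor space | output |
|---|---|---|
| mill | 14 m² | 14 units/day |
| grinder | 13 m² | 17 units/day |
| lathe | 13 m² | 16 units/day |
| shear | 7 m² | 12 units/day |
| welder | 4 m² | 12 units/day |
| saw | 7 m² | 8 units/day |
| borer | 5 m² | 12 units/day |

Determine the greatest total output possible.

Allowing fractional choices, the relaxed optimum would be about 71.3, but machines are indivisible.
mill + grinder + shear + welder + borer: floor space 14 + 13 + 7 + 4 + 5 = 43 ≤ 44, output 14 + 17 + 12 + 12 + 12 = 67.
mill + lathe + shear + welder + borer: floor space 14 + 13 + 7 + 4 + 5 = 43 ≤ 44, output 14 + 16 + 12 + 12 + 12 = 66.
grinder + lathe + shear + welder + borer: floor space 13 + 13 + 7 + 4 + 5 = 42 ≤ 44, output 17 + 16 + 12 + 12 + 12 = 69.
Best is grinder, lathe, shear, welder, and borer with total output 69.

69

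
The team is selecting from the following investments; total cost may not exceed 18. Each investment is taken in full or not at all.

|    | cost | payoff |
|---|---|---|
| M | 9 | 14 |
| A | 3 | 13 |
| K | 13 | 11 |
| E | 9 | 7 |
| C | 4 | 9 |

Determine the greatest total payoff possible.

Take M, A, and C: cost 9 + 3 + 4 = 16 ≤ 18, payoff 14 + 13 + 9 = 36.
No other feasible combination does better.

36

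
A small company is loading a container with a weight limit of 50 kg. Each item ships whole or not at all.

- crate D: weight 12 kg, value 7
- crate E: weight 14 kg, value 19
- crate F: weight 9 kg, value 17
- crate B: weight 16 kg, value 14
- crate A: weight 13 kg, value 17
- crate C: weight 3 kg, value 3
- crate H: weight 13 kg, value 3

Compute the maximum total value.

60

Take crate D, crate E, crate F, and crate A: weight 12 + 14 + 9 + 13 = 48 ≤ 50, value 7 + 19 + 17 + 17 = 60.
No other feasible combination does better.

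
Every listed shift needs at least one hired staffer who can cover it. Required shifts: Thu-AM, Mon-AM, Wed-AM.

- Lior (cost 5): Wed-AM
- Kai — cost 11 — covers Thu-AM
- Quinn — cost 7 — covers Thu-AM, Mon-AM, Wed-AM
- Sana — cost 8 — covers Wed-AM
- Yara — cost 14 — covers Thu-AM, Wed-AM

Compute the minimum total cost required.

This is an integer covering problem.
Quinn alone covers Thu-AM, Mon-AM, Wed-AM — every shift.
Total cost: 7.
No cover costs less than 7.

7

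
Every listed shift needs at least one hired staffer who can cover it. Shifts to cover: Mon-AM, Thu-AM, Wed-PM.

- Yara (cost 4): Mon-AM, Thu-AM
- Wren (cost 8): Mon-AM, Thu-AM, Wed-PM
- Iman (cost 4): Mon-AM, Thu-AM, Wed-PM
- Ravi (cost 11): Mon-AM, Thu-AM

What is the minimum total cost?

Iman alone covers Mon-AM, Thu-AM, Wed-PM — every shift.
Total cost: 4.
No cover costs less than 4.

4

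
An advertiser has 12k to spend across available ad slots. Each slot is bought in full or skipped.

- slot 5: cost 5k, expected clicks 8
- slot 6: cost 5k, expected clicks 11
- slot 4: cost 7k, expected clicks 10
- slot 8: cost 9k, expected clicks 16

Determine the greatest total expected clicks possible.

21

slot 6 + slot 4: cost 5 + 7 = 12 ≤ 12, expected clicks 11 + 10 = 21.
slot 5 + slot 6: cost 5 + 5 = 10 ≤ 12, expected clicks 8 + 11 = 19.
Best is slot 6 and slot 4 with total expected clicks 21.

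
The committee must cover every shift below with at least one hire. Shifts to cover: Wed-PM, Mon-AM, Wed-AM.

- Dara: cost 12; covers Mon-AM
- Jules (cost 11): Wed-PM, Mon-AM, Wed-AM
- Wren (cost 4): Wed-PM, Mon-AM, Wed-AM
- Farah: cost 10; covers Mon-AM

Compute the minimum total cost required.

Wren alone covers Wed-PM, Mon-AM, Wed-AM — every shift.
Total cost: 4.
No cover costs less than 4.

4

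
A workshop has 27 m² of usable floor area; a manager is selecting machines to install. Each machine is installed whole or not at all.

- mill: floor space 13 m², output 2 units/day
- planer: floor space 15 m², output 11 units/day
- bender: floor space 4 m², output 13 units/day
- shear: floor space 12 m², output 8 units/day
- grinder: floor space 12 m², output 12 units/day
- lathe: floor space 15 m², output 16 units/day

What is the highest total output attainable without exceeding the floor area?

29

Allowing fractional choices, the relaxed optimum would be about 37.0, but machines are indivisible.
grinder + lathe: floor space 12 + 15 = 27 ≤ 27, output 12 + 16 = 28.
bender + lathe: floor space 4 + 15 = 19 ≤ 27, output 13 + 16 = 29.
Best is bender and lathe with total output 29.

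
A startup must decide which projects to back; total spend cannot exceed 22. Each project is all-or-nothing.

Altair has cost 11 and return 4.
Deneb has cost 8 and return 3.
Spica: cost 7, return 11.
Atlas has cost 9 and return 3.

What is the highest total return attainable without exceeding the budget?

Allowing fractional choices, the relaxed optimum would be about 16.5, but projects are indivisible.
Spica + Atlas: cost 7 + 9 = 16 ≤ 22, return 11 + 3 = 14.
Deneb + Spica: cost 8 + 7 = 15 ≤ 22, return 3 + 11 = 14.
Altair + Spica: cost 11 + 7 = 18 ≤ 22, return 4 + 11 = 15.
Best is Altair and Spica with total return 15.

15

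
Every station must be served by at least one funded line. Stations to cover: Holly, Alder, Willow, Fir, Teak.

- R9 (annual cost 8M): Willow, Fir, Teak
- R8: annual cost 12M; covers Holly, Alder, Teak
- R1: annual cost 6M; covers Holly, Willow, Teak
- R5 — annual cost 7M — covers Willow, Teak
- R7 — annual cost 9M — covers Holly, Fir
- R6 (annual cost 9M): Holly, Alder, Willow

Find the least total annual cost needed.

17

The greedy cost-per-new-station heuristic would pick R1, R9, and R6 for 23, but a cheaper cover exists.
Choose R9 and R6: together they cover Holly, Alder, Willow, Fir, Teak — every station.
Total annual cost: 8 + 9 = 17.
No cover costs less than 17.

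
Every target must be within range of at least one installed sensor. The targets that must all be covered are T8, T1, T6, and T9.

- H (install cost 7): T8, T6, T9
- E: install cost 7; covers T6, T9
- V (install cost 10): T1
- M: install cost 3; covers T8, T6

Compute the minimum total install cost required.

17

The greedy cost-per-new-target heuristic would pick M, H, and V for 20, but a cheaper cover exists.
Choose H and V: together they cover T8, T1, T6, T9 — every target.
Total install cost: 7 + 10 = 17.
No cover costs less than 17.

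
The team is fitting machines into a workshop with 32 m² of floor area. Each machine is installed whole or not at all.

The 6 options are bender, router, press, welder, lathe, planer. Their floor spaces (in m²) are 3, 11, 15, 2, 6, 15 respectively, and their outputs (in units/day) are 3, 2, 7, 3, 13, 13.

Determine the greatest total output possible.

32

This is a 0-1 knapsack instance.
Allowing fractional choices, the relaxed optimum would be about 34.8, but machines are indivisible.
bender + welder + lathe + planer: floor space 3 + 2 + 6 + 15 = 26 ≤ 32, output 3 + 3 + 13 + 13 = 32.
bender + lathe + planer: floor space 3 + 6 + 15 = 24 ≤ 32, output 3 + 13 + 13 = 29.
welder + lathe + planer: floor space 2 + 6 + 15 = 23 ≤ 32, output 3 + 13 + 13 = 29.
Best is bender, welder, lathe, and planer with total output 32.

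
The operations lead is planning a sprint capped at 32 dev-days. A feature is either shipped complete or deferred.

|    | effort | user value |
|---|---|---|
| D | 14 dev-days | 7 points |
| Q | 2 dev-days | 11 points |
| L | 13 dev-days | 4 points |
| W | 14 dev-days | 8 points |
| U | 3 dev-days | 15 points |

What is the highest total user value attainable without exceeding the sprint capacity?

38

D + Q + L + U: effort 14 + 2 + 13 + 3 = 32 ≤ 32, user value 7 + 11 + 4 + 15 = 37.
Q + L + W + U: effort 2 + 13 + 14 + 3 = 32 ≤ 32, user value 11 + 4 + 8 + 15 = 38.
Best is Q, L, W, and U with total user value 38.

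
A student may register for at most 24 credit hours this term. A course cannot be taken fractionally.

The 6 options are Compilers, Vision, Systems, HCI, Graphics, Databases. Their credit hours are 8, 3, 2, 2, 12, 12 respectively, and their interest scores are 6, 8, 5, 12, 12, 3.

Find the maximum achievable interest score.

Allowing fractional choices, the relaxed optimum would be about 40.8, but courses are indivisible.
Compilers + Systems + HCI + Graphics: credit hours 8 + 2 + 2 + 12 = 24 ≤ 24, interest score 6 + 5 + 12 + 12 = 35.
Vision + Systems + HCI + Graphics: credit hours 3 + 2 + 2 + 12 = 19 ≤ 24, interest score 8 + 5 + 12 + 12 = 37.
Best is Vision, Systems, HCI, and Graphics with total interest score 37.

37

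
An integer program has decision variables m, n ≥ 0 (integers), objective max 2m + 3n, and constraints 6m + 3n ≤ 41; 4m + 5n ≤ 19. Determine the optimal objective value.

11

(m,n)=(1,3) is feasible, giving 11.
(m,n)=(2,2) is feasible, giving 10.
(m,n)=(0,3) is feasible, giving 9.
(m,n)=(1,2) is feasible, giving 8.
The best lattice point is (1,3), giving 11.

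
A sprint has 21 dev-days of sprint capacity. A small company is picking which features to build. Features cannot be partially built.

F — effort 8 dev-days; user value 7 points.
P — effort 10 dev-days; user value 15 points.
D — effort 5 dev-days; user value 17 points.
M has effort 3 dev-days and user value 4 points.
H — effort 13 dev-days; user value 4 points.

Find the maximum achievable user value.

Allowing fractional choices, the relaxed optimum would be about 38.6, but features are indivisible.
F + D + M: effort 8 + 5 + 3 = 16 ≤ 21, user value 7 + 17 + 4 = 28.
P + D: effort 10 + 5 = 15 ≤ 21, user value 15 + 17 = 32.
P + D + M: effort 10 + 5 + 3 = 18 ≤ 21, user value 15 + 17 + 4 = 36.
Best is P, D, and M with total user value 36.

36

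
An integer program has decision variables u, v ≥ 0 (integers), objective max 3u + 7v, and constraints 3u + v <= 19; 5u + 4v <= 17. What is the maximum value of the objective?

28

(u,v)=(0,4): 3·0+1·4=4≤19, 5·0+4·4=16≤17, objective 28.
(u,v)=(1,3): 3·1+1·3=6≤19, 5·1+4·3=17≤17, objective 24.
(u,v)=(0,3): 3·0+1·3=3≤19, 5·0+4·3=12≤17, objective 21.
No feasible integer point exceeds 28.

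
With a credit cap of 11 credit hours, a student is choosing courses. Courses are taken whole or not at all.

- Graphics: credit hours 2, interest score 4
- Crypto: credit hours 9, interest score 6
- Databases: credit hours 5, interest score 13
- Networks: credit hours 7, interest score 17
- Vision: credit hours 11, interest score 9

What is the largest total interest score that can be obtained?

Allowing fractional choices, the relaxed optimum would be about 27.6, but courses are indivisible.
Graphics + Networks: credit hours 2 + 7 = 9 ≤ 11, interest score 4 + 17 = 21.
Networks: credit hours 7 ≤ 11, interest score 17.
Graphics + Databases: credit hours 2 + 5 = 7 ≤ 11, interest score 4 + 13 = 17.
Best is Graphics and Networks with total interest score 21.

21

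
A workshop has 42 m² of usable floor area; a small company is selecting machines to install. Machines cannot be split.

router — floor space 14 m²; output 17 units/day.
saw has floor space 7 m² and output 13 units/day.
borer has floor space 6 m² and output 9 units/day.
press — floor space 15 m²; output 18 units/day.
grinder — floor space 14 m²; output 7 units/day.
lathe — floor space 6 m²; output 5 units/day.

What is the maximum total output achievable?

57

router + saw + press + lathe: floor space 14 + 7 + 15 + 6 = 42 ≤ 42, output 17 + 13 + 18 + 5 = 53.
router + borer + press + lathe: floor space 14 + 6 + 15 + 6 = 41 ≤ 42, output 17 + 9 + 18 + 5 = 49.
router + saw + borer + press: floor space 14 + 7 + 6 + 15 = 42 ≤ 42, output 17 + 13 + 9 + 18 = 57.
Best is router, saw, borer, and press with total output 57.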